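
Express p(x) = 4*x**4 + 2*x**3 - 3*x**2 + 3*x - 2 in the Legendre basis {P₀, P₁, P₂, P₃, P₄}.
(-11/5)P₀ + (21/5)P₁ + (2/7)P₂ + (4/5)P₃ + (32/35)P₄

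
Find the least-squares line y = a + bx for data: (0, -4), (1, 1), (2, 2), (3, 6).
a = -17/5, b = 31/10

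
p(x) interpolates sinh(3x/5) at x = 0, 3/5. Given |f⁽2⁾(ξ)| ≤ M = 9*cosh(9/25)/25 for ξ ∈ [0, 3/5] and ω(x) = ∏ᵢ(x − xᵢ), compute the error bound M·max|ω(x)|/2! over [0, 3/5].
81*cosh(9/25)/5000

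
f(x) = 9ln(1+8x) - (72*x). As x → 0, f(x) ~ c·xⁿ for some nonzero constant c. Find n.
2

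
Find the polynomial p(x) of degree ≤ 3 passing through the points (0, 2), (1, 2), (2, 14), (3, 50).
2*x**3 - 2*x + 2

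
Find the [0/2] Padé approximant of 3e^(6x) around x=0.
3/(18*x**2 - 6*x + 1)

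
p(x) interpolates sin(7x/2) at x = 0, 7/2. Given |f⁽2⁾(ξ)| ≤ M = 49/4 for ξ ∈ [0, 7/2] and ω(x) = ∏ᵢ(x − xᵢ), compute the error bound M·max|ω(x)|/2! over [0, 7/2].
2401/128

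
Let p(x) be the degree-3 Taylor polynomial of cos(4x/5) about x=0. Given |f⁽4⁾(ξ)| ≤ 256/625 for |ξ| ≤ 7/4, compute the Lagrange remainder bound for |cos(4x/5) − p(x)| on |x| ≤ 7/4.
2401/15000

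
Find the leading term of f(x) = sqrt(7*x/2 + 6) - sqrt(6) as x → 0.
7*sqrt(6)*x/24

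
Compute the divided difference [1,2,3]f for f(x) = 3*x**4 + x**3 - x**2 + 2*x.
80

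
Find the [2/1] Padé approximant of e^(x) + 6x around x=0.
(-11*x**2/6 + 20*x/3 + 1)/(1 - x/3)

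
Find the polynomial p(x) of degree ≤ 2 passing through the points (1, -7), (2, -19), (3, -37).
-3*x**2 - 3*x - 1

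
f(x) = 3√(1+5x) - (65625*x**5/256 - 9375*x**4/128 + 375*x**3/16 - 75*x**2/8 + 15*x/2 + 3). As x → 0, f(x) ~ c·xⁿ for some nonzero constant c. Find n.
6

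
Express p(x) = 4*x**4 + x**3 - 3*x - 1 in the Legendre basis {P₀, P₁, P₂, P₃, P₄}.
(-1/5)P₀ + (-12/5)P₁ + (16/7)P₂ + (2/5)P₃ + (32/35)P₄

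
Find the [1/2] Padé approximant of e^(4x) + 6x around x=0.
(638*x/69 + 1)/(-32*x**2/69 - 52*x/69 + 1)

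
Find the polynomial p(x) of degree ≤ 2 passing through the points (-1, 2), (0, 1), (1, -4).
-2*x**2 - 3*x + 1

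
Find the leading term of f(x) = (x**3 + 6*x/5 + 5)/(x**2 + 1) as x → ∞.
x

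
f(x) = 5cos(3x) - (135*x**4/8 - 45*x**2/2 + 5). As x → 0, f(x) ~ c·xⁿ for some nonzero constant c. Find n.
6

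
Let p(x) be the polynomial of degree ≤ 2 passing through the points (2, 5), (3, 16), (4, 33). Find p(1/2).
-1/4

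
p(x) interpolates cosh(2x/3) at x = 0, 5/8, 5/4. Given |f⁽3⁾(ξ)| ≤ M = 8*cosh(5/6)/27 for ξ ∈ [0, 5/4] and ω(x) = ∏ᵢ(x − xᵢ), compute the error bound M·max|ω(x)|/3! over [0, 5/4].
125*sqrt(3)*cosh(5/6)/46656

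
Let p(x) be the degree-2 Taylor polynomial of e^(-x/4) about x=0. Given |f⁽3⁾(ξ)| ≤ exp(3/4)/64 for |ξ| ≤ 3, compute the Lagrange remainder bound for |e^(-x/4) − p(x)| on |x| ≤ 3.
9*exp(3/4)/128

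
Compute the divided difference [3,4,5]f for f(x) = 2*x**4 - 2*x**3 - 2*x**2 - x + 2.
168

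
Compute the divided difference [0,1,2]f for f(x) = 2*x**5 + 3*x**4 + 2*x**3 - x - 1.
57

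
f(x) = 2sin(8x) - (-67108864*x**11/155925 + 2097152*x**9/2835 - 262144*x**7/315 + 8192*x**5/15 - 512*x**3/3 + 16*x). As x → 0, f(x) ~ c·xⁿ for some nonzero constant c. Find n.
13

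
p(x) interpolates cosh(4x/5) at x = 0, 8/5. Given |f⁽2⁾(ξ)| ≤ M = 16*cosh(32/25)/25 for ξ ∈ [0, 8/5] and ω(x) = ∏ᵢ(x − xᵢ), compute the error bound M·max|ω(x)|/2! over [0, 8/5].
128*cosh(32/25)/625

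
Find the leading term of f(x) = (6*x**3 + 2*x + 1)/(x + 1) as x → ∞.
6*x**2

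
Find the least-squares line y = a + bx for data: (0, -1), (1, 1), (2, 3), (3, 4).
a = -4/5, b = 17/10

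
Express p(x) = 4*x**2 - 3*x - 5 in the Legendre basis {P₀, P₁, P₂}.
(-11/3)P₀ + (-3)P₁ + (8/3)P₂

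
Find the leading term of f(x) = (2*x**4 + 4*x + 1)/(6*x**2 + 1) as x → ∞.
x**2/3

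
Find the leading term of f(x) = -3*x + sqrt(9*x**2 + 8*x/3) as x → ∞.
4/9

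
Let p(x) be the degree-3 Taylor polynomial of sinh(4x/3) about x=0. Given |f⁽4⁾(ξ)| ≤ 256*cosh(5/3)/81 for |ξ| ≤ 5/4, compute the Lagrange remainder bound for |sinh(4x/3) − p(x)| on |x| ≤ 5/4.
625*cosh(5/3)/1944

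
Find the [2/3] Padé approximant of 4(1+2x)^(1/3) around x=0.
(56*x**2/9 + 32*x/3 + 4)/(-4*x**3/81 + 2*x**2/3 + 2*x + 1)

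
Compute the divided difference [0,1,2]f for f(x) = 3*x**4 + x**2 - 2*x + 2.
22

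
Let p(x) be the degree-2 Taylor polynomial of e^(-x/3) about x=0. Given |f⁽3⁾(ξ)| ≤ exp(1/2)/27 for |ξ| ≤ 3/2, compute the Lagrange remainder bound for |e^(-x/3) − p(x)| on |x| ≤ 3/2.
exp(1/2)/48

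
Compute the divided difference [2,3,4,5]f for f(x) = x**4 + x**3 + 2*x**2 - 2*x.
15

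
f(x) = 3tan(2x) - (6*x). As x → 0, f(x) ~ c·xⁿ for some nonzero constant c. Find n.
3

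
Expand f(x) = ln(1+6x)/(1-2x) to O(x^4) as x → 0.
6*x - 6*x**2 + 60*x**3 + O(x**4)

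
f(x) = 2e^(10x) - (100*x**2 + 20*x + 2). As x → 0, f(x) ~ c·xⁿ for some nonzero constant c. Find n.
3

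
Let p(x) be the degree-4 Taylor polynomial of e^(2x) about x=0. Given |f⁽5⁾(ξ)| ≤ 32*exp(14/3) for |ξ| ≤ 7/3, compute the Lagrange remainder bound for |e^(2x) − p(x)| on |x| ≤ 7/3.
67228*exp(14/3)/3645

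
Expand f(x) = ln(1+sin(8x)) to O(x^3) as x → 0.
8*x - 32*x**2 + O(x**3)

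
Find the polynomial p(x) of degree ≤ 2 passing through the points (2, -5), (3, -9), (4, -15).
-x**2 + x - 3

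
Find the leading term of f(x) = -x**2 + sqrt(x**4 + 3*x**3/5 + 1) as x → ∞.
3*x/10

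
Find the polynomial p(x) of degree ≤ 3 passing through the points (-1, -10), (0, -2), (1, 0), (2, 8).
2*x**3 - 3*x**2 + 3*x - 2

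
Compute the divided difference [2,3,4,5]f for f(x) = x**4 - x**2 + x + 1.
14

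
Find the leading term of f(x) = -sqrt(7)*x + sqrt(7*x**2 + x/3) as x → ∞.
sqrt(7)/42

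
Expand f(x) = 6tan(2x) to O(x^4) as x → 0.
12*x + 16*x**3 + O(x**4)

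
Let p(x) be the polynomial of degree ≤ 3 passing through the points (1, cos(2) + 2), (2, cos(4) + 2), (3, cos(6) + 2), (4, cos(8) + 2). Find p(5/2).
9*cos(4)/16 - cos(8)/16 - cos(2)/16 + 9*cos(6)/16 + 2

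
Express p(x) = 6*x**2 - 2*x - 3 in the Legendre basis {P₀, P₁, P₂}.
-P₀ + (-2)P₁ + (4)P₂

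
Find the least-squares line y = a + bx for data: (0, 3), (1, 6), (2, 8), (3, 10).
a = 33/10, b = 23/10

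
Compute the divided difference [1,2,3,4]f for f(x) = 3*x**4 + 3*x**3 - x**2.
33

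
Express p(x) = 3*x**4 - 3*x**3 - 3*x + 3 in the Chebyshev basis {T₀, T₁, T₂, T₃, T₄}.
(33/8)T₀ + (-21/4)T₁ + (3/2)T₂ + (-3/4)T₃ + (3/8)T₄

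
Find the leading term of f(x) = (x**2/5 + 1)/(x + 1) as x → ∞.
x/5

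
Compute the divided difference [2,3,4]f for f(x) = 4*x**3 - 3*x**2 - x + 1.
33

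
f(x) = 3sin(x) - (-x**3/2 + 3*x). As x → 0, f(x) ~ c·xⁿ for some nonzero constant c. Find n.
5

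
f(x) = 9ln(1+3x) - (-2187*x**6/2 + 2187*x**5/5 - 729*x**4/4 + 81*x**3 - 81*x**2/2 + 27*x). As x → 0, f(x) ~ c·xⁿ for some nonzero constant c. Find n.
7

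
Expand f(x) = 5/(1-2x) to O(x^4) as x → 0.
5 + 10*x + 20*x**2 + 40*x**3 + O(x**4)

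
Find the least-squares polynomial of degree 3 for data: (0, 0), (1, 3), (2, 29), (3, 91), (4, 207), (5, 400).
-5/14 + (15/28)x + (25/28)x² + (3)x³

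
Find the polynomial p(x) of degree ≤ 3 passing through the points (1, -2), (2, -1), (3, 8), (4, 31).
x**3 - 2*x**2 - 1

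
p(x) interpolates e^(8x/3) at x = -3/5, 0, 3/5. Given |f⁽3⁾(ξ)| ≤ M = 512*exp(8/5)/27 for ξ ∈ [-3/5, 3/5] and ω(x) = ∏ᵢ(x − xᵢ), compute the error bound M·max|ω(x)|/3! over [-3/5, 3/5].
512*sqrt(3)*exp(8/5)/3375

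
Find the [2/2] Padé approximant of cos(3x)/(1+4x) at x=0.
(-441*x**2/92 + 6*x/23 + 1)/(3*x**2/4 + 98*x/23 + 1)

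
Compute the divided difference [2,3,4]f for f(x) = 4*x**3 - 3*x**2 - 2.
33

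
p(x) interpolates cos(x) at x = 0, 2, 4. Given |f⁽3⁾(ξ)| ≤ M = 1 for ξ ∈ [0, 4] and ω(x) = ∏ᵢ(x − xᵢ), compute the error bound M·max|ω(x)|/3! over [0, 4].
8*sqrt(3)/27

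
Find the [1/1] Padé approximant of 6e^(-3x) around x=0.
(6 - 9*x)/(3*x/2 + 1)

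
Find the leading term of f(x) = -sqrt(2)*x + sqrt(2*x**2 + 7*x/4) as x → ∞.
7*sqrt(2)/16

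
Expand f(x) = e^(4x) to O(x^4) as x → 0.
1 + 4*x + 8*x**2 + 32*x**3/3 + O(x**4)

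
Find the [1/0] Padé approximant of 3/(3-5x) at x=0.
5*x/3 + 1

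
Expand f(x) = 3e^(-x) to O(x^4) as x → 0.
3 - 3*x + 3*x**2/2 - x**3/2 + O(x**4)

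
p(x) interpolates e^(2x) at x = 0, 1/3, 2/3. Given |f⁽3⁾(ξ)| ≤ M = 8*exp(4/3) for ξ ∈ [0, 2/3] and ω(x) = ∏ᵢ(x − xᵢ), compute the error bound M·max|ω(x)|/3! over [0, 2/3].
8*sqrt(3)*exp(4/3)/729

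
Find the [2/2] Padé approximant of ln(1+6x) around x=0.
6*x*(3*x + 1)/(6*x**2 + 6*x + 1)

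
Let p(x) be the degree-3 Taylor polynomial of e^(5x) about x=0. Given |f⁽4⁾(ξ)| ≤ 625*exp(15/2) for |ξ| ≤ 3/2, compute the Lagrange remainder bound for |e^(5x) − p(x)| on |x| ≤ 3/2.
16875*exp(15/2)/128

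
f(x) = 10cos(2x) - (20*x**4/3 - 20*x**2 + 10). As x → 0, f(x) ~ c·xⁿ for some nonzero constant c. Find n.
6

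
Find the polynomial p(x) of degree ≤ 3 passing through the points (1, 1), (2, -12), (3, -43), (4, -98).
-x**3 - 3*x**2 + 3*x + 2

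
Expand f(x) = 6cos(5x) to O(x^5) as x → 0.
6 - 75*x**2 + 625*x**4/4 + O(x**5)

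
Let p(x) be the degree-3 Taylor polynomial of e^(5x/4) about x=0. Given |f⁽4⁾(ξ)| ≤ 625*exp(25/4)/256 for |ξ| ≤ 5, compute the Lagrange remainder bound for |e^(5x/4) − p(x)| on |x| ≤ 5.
390625*exp(25/4)/6144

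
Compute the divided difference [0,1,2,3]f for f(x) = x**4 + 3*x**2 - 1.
6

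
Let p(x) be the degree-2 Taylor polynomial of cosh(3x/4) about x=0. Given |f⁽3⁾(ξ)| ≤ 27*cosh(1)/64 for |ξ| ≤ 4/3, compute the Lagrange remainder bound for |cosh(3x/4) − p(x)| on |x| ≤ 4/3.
cosh(1)/6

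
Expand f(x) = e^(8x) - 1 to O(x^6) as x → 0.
8*x + 32*x**2 + 256*x**3/3 + 512*x**4/3 + 4096*x**5/15 + O(x**6)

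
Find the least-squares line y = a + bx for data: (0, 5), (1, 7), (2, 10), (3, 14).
a = 9/2, b = 3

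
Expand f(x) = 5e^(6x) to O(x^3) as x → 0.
5 + 30*x + 90*x**2 + O(x**3)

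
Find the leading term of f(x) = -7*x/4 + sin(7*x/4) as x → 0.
-343*x**3/384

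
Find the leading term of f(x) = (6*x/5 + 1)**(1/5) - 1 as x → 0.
6*x/25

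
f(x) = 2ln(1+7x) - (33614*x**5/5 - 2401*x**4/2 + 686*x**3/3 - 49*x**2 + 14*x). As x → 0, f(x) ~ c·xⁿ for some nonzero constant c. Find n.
6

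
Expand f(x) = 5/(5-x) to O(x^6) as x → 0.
1 + x/5 + x**2/25 + x**3/125 + x**4/625 + x**5/3125 + O(x**6)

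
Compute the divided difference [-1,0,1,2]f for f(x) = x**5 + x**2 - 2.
5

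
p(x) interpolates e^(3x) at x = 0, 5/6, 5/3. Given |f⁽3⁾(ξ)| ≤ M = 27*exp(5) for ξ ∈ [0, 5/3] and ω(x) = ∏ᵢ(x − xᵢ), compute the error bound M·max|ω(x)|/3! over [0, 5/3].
125*sqrt(3)*exp(5)/216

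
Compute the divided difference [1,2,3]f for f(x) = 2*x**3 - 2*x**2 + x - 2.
10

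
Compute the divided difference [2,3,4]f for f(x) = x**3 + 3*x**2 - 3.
12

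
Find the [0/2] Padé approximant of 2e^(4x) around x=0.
2/(8*x**2 - 4*x + 1)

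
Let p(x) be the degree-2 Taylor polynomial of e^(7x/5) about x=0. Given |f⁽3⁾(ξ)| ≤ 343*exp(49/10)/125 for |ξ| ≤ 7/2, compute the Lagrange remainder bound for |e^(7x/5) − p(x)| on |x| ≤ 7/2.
117649*exp(49/10)/6000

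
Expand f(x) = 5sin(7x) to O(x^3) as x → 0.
35*x + O(x**3)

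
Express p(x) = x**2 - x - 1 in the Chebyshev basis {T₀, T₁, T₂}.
(-1/2)T₀ - T₁ + (1/2)T₂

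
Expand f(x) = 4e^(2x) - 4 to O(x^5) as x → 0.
8*x + 8*x**2 + 16*x**3/3 + 8*x**4/3 + O(x**5)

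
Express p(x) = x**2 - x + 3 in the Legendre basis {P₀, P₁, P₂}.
(10/3)P₀ - P₁ + (2/3)P₂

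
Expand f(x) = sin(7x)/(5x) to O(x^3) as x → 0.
7/5 - 343*x**2/30 + O(x**3)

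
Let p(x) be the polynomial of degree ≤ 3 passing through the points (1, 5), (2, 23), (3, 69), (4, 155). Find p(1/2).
11/4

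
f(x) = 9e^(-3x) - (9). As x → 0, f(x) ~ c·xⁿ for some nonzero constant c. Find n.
1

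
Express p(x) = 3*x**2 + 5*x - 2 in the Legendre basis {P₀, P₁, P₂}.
-P₀ + (5)P₁ + (2)P₂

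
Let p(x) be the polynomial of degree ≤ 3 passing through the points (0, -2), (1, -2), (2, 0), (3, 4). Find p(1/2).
-9/4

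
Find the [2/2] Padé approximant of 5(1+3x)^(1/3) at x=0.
(35*x**2/3 + 35*x/2 + 5)/(5*x**2/6 + 5*x/2 + 1)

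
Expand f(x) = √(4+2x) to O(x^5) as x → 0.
2 + x/2 - x**2/16 + x**3/64 - 5*x**4/1024 + O(x**5)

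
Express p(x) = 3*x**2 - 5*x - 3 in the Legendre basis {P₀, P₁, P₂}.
(-2)P₀ + (-5)P₁ + (2)P₂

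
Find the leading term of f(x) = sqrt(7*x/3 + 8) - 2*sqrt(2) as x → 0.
7*sqrt(2)*x/24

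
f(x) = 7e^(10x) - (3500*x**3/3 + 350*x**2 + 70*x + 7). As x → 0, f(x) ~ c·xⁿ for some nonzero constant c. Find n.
4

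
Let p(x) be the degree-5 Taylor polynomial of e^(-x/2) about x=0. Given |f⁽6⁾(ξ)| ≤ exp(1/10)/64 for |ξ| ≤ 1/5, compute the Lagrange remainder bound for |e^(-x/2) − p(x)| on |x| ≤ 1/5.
exp(1/10)/720000000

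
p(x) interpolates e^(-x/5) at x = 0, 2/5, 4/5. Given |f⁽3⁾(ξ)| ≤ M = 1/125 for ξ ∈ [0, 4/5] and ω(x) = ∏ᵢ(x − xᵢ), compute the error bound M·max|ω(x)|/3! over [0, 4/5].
8*sqrt(3)/421875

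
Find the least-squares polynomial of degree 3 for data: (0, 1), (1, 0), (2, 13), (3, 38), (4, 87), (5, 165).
2/3 + (-22/9)x + (23/12)x² + (37/36)x³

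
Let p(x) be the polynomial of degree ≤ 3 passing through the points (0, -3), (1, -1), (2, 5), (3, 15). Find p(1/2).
-5/2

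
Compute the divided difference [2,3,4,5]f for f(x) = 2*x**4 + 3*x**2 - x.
28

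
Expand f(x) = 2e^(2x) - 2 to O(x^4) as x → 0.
4*x + 4*x**2 + 8*x**3/3 + O(x**4)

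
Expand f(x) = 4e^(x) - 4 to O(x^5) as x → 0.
4*x + 2*x**2 + 2*x**3/3 + x**4/6 + O(x**5)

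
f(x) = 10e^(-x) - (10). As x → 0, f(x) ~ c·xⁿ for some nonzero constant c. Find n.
1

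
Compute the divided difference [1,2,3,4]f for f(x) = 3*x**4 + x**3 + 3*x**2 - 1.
31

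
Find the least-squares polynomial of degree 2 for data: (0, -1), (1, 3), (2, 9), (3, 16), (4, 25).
-36/35 + (47/14)x + (11/14)x²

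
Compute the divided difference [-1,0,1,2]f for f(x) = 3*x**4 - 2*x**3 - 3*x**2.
4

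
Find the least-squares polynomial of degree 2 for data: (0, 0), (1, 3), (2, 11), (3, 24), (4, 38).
-12/35 + (139/70)x + (27/14)x²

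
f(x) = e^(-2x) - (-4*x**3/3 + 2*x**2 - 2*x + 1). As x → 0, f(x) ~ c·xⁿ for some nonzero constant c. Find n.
4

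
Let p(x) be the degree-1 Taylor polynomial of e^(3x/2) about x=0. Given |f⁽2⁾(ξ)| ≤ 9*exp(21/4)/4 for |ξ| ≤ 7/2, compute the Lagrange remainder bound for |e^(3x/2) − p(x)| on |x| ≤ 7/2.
441*exp(21/4)/32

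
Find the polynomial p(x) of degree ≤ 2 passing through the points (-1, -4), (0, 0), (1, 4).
4*x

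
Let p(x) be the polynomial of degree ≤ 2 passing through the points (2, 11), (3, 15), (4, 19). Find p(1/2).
5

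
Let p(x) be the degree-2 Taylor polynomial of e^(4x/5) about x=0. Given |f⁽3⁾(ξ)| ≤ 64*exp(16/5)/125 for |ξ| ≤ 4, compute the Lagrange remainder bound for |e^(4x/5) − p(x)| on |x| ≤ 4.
2048*exp(16/5)/375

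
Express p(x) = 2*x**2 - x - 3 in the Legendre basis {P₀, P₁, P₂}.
(-7/3)P₀ - P₁ + (4/3)P₂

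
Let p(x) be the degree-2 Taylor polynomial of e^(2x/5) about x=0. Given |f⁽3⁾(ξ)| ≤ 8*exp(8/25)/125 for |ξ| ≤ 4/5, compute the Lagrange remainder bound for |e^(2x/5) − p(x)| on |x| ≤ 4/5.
256*exp(8/25)/46875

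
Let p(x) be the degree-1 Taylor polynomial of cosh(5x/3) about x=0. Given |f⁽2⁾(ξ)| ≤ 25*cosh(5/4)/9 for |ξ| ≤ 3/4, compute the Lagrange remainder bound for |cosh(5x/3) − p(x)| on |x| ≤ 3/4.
25*cosh(5/4)/32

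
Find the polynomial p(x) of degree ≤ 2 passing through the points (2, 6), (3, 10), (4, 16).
x**2 - x + 4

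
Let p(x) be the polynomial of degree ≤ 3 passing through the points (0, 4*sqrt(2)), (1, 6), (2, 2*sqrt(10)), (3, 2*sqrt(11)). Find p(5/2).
-15/8 + sqrt(2)/4 + 5*sqrt(11)/8 + 15*sqrt(10)/8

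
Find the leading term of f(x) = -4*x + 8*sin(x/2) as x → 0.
-x**3/6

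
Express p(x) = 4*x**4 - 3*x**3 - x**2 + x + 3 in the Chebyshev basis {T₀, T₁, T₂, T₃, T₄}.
(4)T₀ + (-5/4)T₁ + (3/2)T₂ + (-3/4)T₃ + (1/2)T₄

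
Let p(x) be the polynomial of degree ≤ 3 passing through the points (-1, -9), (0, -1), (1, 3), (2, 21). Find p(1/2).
3/8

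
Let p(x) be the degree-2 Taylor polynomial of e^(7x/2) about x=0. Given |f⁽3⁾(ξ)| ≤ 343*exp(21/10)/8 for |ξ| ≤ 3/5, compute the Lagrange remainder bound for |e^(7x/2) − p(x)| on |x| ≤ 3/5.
3087*exp(21/10)/2000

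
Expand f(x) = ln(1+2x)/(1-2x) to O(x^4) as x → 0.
2*x + 2*x**2 + 20*x**3/3 + O(x**4)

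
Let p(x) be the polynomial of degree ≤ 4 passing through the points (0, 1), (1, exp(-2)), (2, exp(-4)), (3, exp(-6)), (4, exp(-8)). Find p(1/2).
(-70*exp(4) - 5 + 28*exp(2) + 140*exp(6) + 35*exp(8))*exp(-8)/128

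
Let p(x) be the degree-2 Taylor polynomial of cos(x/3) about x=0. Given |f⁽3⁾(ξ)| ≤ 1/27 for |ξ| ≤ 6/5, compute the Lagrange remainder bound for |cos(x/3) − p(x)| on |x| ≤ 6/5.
4/375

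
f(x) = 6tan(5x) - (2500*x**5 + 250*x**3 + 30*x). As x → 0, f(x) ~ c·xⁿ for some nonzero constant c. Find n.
7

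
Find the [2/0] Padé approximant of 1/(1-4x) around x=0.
16*x**2 + 4*x + 1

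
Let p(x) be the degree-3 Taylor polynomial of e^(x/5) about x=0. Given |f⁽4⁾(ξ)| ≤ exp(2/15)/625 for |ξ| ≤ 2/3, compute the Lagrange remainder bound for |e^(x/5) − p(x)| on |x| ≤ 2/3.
2*exp(2/15)/151875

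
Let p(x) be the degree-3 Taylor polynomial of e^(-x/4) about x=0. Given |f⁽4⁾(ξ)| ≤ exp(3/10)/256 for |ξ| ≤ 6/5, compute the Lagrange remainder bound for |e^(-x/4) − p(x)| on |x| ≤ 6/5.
27*exp(3/10)/80000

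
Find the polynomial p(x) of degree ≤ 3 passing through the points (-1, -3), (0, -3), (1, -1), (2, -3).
-x**3 + x**2 + 2*x - 3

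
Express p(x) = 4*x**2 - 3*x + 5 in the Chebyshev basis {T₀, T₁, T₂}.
(7)T₀ + (-3)T₁ + (2)T₂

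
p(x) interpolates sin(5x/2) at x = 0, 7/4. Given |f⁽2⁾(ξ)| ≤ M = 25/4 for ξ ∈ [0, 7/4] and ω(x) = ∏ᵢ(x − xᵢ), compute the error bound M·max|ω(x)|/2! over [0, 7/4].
1225/512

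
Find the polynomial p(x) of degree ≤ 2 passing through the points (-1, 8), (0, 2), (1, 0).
2*x**2 - 4*x + 2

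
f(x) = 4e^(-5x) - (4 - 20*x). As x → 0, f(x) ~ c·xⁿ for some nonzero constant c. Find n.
2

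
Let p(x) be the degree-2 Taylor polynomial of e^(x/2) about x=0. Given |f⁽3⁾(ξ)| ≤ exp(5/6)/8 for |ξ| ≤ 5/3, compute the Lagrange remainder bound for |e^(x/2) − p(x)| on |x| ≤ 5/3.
125*exp(5/6)/1296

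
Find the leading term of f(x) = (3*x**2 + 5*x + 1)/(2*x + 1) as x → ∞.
3*x/2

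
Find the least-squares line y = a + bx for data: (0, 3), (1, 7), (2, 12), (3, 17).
a = 27/10, b = 47/10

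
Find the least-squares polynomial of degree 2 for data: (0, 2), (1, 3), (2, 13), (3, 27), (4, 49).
62/35 + (-47/35)x + (23/7)x²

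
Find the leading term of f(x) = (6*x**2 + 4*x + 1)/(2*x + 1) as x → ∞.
3*x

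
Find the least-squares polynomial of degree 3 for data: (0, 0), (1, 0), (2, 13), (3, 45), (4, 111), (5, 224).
-37/126 + (247/756)x + (-19/18)x² + (215/108)x³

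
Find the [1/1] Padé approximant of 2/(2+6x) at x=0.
1/(3*x + 1)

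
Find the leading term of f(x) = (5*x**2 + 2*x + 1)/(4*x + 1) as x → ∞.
5*x/4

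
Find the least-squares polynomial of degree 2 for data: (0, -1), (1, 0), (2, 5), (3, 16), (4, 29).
-39/35 + (-34/35)x + (15/7)x²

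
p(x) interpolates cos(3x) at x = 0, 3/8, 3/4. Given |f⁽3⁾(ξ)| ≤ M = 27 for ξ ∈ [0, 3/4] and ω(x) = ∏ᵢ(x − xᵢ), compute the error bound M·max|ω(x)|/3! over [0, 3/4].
27*sqrt(3)/512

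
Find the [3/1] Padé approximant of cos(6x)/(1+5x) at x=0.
(54*x**3/5 - 180*x**2/7 + 54*x/35 + 1)/(229*x/35 + 1)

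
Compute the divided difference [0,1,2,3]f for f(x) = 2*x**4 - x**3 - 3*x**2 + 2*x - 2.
11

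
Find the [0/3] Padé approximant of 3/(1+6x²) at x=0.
3/(6*x**2 + 1)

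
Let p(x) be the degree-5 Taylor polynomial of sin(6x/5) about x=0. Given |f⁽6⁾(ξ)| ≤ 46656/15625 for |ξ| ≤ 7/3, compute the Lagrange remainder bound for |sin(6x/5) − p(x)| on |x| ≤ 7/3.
470596/703125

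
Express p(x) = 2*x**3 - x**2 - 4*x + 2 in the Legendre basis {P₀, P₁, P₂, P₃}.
(5/3)P₀ + (-14/5)P₁ + (-2/3)P₂ + (4/5)P₃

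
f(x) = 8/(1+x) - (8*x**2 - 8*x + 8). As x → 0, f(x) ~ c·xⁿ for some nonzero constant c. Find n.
3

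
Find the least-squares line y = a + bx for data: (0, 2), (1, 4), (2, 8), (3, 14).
a = 1, b = 4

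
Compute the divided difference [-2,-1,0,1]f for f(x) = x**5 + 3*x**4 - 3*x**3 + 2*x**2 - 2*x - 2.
-4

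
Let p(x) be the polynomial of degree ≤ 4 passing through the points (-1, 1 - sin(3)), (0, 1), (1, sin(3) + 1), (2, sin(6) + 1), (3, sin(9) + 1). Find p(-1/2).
-105*sin(3)/128 + 7*sin(6)/32 - 5*sin(9)/128 + 1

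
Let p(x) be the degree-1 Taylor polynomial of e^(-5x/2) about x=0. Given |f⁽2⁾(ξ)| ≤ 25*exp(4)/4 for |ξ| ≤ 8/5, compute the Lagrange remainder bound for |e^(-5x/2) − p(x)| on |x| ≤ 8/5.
8*exp(4)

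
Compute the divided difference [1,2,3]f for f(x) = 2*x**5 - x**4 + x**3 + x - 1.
161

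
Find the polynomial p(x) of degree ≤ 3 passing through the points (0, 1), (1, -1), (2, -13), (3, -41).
-x**3 - 2*x**2 + x + 1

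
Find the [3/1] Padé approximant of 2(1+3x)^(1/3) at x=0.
(-2*x**3/3 + 2*x**2 + 6*x + 2)/(2*x + 1)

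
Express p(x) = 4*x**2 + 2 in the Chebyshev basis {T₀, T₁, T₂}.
(4)T₀ + (2)T₂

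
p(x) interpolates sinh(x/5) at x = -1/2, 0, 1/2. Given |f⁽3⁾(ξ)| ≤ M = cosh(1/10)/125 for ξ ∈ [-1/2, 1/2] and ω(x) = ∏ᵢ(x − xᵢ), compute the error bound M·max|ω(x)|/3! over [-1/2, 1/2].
sqrt(3)*cosh(1/10)/27000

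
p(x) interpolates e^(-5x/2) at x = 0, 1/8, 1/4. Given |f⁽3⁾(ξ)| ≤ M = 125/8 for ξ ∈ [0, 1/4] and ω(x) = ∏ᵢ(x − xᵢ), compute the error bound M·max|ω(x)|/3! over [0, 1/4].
125*sqrt(3)/110592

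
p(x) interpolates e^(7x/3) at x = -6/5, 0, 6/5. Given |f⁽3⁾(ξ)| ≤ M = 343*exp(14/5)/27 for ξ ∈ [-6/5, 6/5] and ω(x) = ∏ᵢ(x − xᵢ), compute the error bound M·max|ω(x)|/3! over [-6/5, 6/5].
2744*sqrt(3)*exp(14/5)/3375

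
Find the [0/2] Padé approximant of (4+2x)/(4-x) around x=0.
1/(3*x**2/8 - 3*x/4 + 1)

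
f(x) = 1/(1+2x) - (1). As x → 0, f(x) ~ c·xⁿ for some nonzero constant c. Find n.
1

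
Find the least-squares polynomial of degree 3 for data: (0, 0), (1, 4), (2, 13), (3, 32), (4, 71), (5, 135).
-5/126 + (3449/756)x + (-55/36)x² + (65/54)x³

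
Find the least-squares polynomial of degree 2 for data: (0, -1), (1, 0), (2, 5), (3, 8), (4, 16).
-38/35 + (27/35)x + (6/7)x²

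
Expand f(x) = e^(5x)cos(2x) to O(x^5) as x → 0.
1 + 5*x + 21*x**2/2 + 65*x**3/6 + 41*x**4/24 + O(x**5)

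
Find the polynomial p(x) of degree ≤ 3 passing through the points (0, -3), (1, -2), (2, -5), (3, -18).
-x**3 + x**2 + x - 3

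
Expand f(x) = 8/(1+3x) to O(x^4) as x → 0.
8 - 24*x + 72*x**2 - 216*x**3 + O(x**4)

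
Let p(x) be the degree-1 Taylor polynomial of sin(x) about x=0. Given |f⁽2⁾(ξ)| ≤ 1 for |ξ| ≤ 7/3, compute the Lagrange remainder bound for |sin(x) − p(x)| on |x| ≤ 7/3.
49/18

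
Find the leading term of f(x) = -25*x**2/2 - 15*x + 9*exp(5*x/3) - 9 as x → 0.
125*x**3/18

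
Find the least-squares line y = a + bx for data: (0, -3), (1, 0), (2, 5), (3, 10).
a = -18/5, b = 22/5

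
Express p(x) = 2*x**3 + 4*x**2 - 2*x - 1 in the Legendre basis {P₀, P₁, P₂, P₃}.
(1/3)P₀ + (-4/5)P₁ + (8/3)P₂ + (4/5)P₃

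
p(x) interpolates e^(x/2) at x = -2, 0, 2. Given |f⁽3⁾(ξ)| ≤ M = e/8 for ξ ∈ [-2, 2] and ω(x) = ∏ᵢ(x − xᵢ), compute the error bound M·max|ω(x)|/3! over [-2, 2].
sqrt(3)*e/27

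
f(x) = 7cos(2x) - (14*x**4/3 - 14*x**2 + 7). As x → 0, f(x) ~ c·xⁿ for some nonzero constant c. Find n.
6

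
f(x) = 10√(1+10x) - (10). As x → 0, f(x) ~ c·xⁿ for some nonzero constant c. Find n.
1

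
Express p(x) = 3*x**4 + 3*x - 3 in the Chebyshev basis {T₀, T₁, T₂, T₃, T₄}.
(-15/8)T₀ + (3)T₁ + (3/2)T₂ + (3/8)T₄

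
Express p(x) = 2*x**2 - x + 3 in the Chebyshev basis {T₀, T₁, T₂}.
(4)T₀ - T₁ + T₂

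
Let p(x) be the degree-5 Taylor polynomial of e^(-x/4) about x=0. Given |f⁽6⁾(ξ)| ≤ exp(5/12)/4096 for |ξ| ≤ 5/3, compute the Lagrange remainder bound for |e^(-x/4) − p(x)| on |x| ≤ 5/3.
3125*exp(5/12)/429981696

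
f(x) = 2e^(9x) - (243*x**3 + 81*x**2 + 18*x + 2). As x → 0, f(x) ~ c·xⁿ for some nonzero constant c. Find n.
4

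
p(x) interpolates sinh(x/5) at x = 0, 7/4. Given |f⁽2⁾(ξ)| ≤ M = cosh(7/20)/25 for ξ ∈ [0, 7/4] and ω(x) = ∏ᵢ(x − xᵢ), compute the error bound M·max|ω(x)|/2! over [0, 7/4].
49*cosh(7/20)/3200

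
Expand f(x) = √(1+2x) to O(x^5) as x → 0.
1 + x - x**2/2 + x**3/2 - 5*x**4/8 + O(x**5)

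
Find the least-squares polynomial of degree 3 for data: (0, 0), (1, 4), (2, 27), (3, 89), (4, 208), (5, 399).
11/63 + (-395/378)x + (353/252)x² + (319/108)x³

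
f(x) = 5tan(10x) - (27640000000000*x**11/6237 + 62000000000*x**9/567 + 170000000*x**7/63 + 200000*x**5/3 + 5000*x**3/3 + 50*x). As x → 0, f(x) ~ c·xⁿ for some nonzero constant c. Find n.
13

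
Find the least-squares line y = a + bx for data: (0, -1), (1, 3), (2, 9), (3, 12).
a = -1, b = 9/2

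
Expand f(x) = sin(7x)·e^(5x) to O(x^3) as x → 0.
7*x + 35*x**2 + O(x**3)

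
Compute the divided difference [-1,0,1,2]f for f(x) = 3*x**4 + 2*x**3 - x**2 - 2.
8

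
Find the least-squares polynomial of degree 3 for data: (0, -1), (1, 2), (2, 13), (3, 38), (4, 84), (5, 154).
-115/126 + (31/108)x + (185/126)x² + (101/108)x³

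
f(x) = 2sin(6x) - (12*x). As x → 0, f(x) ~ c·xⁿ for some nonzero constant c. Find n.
3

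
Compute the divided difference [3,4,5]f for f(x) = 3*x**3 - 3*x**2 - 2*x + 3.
33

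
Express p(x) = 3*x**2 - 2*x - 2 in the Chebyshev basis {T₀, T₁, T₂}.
(-1/2)T₀ + (-2)T₁ + (3/2)T₂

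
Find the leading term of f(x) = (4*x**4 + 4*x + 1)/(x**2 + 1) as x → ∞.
4*x**2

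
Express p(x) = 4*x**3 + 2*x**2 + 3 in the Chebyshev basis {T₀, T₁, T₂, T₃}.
(4)T₀ + (3)T₁ + T₂ + T₃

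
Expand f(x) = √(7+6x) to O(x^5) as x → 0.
sqrt(7) + 3*sqrt(7)*x/7 - 9*sqrt(7)*x**2/98 + 27*sqrt(7)*x**3/686 - 405*sqrt(7)*x**4/19208 + O(x**5)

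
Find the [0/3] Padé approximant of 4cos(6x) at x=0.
4/(18*x**2 + 1)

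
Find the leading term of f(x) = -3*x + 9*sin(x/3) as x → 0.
-x**3/18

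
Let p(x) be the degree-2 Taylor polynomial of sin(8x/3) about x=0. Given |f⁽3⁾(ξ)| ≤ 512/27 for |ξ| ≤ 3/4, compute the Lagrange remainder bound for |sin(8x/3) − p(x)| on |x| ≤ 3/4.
4/3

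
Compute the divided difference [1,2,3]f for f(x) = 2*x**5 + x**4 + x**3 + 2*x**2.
213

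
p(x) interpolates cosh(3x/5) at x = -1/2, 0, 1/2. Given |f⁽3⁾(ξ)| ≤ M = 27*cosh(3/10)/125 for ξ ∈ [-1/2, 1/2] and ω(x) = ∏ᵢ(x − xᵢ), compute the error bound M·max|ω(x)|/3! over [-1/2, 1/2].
sqrt(3)*cosh(3/10)/1000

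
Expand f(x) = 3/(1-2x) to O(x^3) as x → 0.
3 + 6*x + 12*x**2 + O(x**3)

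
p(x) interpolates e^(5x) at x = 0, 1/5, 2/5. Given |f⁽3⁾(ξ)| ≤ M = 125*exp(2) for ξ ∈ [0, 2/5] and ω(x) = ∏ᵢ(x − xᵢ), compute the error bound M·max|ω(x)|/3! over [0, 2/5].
sqrt(3)*exp(2)/27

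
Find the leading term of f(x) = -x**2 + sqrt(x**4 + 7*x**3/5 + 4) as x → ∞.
7*x/10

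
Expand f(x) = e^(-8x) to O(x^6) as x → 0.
1 - 8*x + 32*x**2 - 256*x**3/3 + 512*x**4/3 - 4096*x**5/15 + O(x**6)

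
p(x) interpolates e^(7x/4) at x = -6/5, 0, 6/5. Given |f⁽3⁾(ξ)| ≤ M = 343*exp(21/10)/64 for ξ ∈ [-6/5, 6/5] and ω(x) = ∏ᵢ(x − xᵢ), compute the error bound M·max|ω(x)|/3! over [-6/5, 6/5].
343*sqrt(3)*exp(21/10)/1000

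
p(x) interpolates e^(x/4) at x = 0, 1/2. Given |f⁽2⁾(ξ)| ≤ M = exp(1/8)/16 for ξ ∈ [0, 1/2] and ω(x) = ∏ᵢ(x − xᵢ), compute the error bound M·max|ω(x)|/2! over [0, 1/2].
exp(1/8)/512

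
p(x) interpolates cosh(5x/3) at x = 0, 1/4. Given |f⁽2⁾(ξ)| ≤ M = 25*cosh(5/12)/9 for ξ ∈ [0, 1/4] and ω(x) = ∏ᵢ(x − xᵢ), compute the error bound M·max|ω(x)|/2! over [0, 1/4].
25*cosh(5/12)/1152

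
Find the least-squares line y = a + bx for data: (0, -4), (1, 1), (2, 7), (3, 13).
a = -43/10, b = 57/10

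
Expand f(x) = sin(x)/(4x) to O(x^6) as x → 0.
1/4 - x**2/24 + x**4/480 + O(x**6)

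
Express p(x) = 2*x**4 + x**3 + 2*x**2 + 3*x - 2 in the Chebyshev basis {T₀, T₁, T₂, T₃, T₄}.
(-1/4)T₀ + (15/4)T₁ + (2)T₂ + (1/4)T₃ + (1/4)T₄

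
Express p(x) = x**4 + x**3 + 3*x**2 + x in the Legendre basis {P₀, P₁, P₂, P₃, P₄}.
(6/5)P₀ + (8/5)P₁ + (18/7)P₂ + (2/5)P₃ + (8/35)P₄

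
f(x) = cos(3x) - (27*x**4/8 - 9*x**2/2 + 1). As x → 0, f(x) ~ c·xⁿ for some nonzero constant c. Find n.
6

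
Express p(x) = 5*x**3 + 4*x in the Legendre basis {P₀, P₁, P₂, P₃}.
(7)P₁ + (2)P₃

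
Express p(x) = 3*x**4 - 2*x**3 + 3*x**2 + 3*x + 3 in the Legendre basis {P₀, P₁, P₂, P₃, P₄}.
(23/5)P₀ + (9/5)P₁ + (26/7)P₂ + (-4/5)P₃ + (24/35)P₄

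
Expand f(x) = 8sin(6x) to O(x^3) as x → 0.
48*x + O(x**3)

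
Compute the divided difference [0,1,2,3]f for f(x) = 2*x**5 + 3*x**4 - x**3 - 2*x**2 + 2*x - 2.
67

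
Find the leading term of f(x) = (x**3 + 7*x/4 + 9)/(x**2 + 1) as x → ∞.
x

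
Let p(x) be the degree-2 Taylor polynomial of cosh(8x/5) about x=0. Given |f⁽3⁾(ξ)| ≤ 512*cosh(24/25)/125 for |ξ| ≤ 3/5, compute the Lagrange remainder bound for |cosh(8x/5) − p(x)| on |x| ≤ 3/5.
2304*cosh(24/25)/15625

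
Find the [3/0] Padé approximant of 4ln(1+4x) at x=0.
16*x*(16*x**2 - 6*x + 3)/3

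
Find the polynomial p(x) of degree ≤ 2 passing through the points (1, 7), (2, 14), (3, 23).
x**2 + 4*x + 2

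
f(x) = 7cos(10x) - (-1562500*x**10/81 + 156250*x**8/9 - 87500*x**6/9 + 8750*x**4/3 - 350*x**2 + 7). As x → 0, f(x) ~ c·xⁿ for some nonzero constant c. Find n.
12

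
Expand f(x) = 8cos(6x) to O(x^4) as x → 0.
8 - 144*x**2 + O(x**4)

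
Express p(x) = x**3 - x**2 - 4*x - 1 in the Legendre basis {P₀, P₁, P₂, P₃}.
(-4/3)P₀ + (-17/5)P₁ + (-2/3)P₂ + (2/5)P₃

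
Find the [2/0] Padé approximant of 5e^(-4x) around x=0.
40*x**2 - 20*x + 5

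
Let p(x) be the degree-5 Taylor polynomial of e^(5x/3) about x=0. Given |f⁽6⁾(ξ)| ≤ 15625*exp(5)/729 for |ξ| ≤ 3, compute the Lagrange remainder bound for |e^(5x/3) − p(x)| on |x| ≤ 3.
3125*exp(5)/144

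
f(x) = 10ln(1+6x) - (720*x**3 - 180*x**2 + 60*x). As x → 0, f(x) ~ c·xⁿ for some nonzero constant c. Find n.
4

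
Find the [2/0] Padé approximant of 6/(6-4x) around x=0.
4*x**2/9 + 2*x/3 + 1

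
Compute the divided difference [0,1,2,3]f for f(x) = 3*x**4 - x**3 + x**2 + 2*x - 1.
17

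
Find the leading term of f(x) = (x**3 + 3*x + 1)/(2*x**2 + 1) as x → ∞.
x/2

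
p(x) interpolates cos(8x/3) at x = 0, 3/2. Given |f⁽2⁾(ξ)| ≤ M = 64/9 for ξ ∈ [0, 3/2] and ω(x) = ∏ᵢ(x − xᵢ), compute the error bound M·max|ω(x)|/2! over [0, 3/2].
2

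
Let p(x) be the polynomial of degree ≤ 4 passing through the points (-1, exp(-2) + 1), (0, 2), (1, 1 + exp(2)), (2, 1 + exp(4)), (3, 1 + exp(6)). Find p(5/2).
(-5 + (-70*exp(2) + 156 + 140*exp(4) + 35*exp(6))*exp(2))*exp(-2)/128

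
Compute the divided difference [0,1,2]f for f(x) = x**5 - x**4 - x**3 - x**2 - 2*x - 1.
4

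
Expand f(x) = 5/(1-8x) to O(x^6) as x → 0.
5 + 40*x + 320*x**2 + 2560*x**3 + 20480*x**4 + 163840*x**5 + O(x**6)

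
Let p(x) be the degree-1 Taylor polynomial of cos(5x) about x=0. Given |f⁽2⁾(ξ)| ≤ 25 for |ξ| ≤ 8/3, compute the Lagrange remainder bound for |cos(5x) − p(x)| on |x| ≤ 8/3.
800/9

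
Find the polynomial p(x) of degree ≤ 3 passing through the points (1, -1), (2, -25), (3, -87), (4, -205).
-3*x**3 - x**2 + 3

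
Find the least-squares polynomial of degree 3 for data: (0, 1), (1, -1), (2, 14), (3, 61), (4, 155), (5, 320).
5/7 + (-53/21)x + (-37/28)x² + (35/12)x³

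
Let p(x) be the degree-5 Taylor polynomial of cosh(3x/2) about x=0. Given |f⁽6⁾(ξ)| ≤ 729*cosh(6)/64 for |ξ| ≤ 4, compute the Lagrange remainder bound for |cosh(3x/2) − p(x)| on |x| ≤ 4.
324*cosh(6)/5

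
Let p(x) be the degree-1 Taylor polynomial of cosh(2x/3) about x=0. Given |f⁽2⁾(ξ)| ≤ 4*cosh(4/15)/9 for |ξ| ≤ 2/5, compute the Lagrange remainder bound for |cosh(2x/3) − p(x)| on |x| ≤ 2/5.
8*cosh(4/15)/225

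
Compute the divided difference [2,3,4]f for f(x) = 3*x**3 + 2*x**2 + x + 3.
29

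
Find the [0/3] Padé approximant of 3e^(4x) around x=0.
3/(-32*x**3/3 + 8*x**2 - 4*x + 1)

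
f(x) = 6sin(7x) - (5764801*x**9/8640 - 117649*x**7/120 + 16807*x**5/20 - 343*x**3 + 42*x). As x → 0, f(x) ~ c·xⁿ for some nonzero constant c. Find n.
11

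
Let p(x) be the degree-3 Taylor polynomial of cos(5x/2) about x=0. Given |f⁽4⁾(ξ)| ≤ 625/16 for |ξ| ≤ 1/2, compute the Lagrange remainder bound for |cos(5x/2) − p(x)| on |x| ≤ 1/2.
625/6144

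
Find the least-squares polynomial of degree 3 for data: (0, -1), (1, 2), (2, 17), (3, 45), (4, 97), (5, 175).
-10/9 + (86/189)x + (551/252)x² + (103/108)x³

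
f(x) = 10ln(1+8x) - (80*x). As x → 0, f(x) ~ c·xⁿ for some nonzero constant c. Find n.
2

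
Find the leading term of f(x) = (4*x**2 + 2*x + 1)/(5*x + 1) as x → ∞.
4*x/5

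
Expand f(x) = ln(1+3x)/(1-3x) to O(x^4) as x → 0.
3*x + 9*x**2/2 + 45*x**3/2 + O(x**4)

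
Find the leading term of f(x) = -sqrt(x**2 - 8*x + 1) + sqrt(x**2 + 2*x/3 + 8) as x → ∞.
13/3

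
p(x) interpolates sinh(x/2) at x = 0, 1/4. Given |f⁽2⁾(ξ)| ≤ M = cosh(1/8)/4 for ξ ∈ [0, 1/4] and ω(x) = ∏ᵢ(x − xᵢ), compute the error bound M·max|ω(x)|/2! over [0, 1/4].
cosh(1/8)/512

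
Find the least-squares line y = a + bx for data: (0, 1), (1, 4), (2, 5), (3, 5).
a = 9/5, b = 13/10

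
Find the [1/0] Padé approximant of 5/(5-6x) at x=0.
6*x/5 + 1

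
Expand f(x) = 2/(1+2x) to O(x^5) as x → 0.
2 - 4*x + 8*x**2 - 16*x**3 + 32*x**4 + O(x**5)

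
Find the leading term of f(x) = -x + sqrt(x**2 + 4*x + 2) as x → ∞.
2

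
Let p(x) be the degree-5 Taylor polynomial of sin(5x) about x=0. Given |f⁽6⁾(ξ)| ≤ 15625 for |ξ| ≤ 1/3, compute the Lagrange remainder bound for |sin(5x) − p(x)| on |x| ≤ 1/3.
3125/104976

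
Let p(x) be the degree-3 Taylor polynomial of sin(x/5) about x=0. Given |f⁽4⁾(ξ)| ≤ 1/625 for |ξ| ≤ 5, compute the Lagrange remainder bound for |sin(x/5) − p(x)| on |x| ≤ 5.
1/24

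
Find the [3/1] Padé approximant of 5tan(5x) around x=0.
625*x**3/3 + 25*x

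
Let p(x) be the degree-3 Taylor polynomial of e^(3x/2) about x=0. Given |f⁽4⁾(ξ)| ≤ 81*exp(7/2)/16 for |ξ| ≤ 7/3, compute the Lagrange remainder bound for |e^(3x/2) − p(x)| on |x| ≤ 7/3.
2401*exp(7/2)/384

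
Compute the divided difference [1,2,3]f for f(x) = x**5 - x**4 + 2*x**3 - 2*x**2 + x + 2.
75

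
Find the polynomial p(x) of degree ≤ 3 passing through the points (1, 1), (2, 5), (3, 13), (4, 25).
2*x**2 - 2*x + 1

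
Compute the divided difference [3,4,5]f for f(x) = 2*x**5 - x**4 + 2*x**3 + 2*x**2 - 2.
1249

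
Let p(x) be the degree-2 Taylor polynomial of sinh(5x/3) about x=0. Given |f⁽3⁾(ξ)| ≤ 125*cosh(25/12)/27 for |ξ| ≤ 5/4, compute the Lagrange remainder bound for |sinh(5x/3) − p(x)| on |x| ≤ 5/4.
15625*cosh(25/12)/10368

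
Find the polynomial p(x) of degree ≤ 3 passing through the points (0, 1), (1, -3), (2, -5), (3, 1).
x**3 - 2*x**2 - 3*x + 1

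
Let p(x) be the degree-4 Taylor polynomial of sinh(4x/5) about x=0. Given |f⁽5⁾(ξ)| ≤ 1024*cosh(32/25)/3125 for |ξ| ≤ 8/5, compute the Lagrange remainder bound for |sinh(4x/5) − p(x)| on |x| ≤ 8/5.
4194304*cosh(32/25)/146484375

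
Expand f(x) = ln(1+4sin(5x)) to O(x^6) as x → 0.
20*x - 200*x**2 + 7750*x**3/3 - 115000*x**4/3 + 3640625*x**5/6 + O(x**6)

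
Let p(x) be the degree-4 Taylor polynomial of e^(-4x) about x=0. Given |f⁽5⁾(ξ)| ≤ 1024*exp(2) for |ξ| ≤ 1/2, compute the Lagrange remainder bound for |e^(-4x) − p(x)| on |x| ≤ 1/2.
4*exp(2)/15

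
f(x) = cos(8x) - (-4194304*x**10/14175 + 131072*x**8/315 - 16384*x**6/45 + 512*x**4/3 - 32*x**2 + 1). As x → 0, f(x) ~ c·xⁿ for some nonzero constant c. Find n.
12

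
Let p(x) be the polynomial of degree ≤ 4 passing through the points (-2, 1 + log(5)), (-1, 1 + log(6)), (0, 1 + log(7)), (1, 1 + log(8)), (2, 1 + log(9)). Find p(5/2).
1 + log(1323*2**(3/4)*3**(33/64)*5**(35/128)*7**(61/64)/4096)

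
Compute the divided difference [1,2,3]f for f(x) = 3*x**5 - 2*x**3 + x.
258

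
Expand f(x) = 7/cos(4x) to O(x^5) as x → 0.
7 + 56*x**2 + 1120*x**4/3 + O(x**5)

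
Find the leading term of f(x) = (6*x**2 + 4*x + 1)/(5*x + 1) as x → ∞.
6*x/5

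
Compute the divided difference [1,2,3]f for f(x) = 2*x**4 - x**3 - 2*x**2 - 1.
42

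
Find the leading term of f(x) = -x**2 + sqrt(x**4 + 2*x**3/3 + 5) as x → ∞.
x/3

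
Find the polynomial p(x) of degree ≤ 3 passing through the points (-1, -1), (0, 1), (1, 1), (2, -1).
-x**2 + x + 1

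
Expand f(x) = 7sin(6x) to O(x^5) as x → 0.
42*x - 252*x**3 + O(x**5)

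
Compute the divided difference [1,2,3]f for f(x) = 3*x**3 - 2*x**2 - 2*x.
16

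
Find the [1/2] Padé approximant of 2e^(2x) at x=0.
(4*x/3 + 2)/(2*x**2/3 - 4*x/3 + 1)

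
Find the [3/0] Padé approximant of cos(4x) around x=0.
1 - 8*x**2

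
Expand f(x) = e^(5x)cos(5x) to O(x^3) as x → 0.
1 + 5*x + O(x**3)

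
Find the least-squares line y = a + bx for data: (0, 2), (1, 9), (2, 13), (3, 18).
a = 27/10, b = 26/5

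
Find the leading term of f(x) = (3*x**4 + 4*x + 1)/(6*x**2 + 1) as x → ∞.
x**2/2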